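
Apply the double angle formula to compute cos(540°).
cos(540°) = cos²270° - sin²270° = -1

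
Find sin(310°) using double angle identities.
sin(310°) = 2 sin 155° cos 155° = -0.766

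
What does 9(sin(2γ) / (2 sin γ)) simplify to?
9(sin(2γ) / (2 sin γ)) = 9(cos γ) (using Double angle)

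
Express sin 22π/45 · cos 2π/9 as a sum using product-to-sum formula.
sin 22π/45 cos 2π/9 = (1/2)[sin(22π/45+2π/9) + sin(22π/45-2π/9)]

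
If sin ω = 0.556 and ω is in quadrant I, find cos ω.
cos ω = 0.8312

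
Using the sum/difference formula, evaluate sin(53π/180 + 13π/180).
sin(53π/180 + 13π/180) = sin 53π/180 cos 13π/180 + cos 53π/180 sin 13π/180 = 0.9135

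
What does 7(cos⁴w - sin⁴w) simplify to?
7(cos⁴w - sin⁴w) = 7(cos(2w)) (using Factoring + double angle)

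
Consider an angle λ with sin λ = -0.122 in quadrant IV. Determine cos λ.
cos λ = √(1 - sin²λ) = 0.9925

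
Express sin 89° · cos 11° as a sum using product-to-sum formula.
sin 89° cos 11° = (1/2)[sin(89°+11°) + sin(89°-11°)]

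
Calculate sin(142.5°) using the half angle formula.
sin(142.5°) = √((1 - cos 285°)/2) = 0.6088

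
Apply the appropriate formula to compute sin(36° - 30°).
sin(36° - 30°) = sin 36° cos 30° - cos 36° sin 30° = 0.1045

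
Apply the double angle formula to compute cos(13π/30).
cos(13π/30) = cos²13π/60 - sin²13π/60 = 0.2079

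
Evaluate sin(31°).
sin(31°) = 0.515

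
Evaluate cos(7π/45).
cos(7π/45) = 0.8829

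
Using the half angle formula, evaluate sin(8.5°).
sin(8.5°) = √((1 - cos 17°)/2) = 0.1478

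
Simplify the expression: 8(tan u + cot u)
8(tan u + cot u) = 8(sec u csc u) (using Quotient identities)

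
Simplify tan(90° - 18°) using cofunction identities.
tan(90° - 18°) = cot(18°)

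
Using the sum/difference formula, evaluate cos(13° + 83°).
cos(13° + 83°) = cos 13° cos 83° - sin 13° sin 83° = -0.1045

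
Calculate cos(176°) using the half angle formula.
cos(176°) = -√((1 + cos 352°)/2) = -0.9976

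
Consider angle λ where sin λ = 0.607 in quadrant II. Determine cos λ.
cos λ = ±√(1 - sin²λ) = -0.7947 (negative in QII)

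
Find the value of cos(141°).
cos(141°) = -0.7771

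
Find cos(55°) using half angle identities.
cos(55°) = √((1 + cos 110°)/2) = 0.5736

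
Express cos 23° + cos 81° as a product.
cos 23° + cos 81° = 2 cos(52°) cos(-29°)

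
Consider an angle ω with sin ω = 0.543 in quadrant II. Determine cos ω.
cos ω = ±√(1 - sin²ω) = -0.8397 (negative in QII)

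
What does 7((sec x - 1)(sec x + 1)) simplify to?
7((sec x - 1)(sec x + 1)) = 7(tan²x) (using Diff. of squares)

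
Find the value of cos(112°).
cos(112°) = -0.3746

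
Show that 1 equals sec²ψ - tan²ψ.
RHS = 1/cos²ψ - sin²ψ/cos²ψ = (1 - sin²ψ)/cos²ψ = cos²ψ/cos²ψ = 1 = LHS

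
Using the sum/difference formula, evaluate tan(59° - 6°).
tan(59° - 6°) = (tan 59° - tan 6°)/(1 + tan 59° tan 6°) = 1.327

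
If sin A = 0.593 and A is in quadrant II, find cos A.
cos A = -0.8052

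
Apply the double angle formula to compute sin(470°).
sin(470°) = 2 sin 235° cos 235° = 0.9397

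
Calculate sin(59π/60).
sin(59π/60) = 0.05234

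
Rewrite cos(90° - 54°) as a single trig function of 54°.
cos(90° - 54°) = sin(54°)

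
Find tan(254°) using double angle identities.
tan(254°) = 2 tan 127° / (1 - tan²127°) = 3.487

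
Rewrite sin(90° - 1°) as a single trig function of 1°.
sin(90° - 1°) = cos(1°)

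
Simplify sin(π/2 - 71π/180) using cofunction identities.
sin(π/2 - 71π/180) = cos(71π/180)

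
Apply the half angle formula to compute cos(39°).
cos(39°) = √((1 + cos 78°)/2) = 0.7771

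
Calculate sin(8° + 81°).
sin(8° + 81°) = sin 8° cos 81° + cos 8° sin 81° = 0.9998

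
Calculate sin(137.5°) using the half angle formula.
sin(137.5°) = √((1 - cos 275°)/2) = 0.6756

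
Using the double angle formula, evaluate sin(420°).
sin(420°) = 2 sin 210° cos 210° = √3/2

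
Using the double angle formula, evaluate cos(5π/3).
cos(5π/3) = cos²5π/6 - sin²5π/6 = 1/2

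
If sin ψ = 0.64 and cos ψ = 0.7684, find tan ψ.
tan ψ = sin ψ / cos ψ = 0.8329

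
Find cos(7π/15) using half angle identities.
cos(7π/15) = √((1 + cos 14π/15)/2) = 0.1045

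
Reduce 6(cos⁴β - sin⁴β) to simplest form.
6(cos⁴β - sin⁴β) = 6(cos(2β)) (using Factoring + double angle)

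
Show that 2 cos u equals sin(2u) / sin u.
RHS = 2 sin u cos u / sin u = 2 cos u = LHS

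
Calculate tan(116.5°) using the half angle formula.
tan(116.5°) = sin 233° / (1 + cos 233°) = -2.006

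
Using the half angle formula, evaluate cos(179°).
cos(179°) = -√((1 + cos 358°)/2) = -0.9998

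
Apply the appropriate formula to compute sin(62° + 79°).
sin(62° + 79°) = sin 62° cos 79° + cos 62° sin 79° = 0.6293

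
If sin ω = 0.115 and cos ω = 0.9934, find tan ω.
tan ω = sin ω / cos ω = 0.1158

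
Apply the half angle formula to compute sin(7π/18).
sin(7π/18) = √((1 - cos 7π/9)/2) = 0.9397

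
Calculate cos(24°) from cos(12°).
cos(24°) = cos²12° - sin²12° = 0.9135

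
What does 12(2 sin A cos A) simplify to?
12(2 sin A cos A) = 12(sin(2A)) (using Double angle)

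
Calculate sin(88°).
sin(88°) = 0.9994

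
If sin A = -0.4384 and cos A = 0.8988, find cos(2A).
cos(2A) = cos²A - sin²A = 0.6156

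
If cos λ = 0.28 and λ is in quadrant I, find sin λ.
sin λ = 0.96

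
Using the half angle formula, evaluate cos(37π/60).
cos(37π/60) = -√((1 + cos 37π/30)/2) = -0.3584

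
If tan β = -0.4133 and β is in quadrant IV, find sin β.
sin β = -0.382 (using tan²β + 1 = sec²β)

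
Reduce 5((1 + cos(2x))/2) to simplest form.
5((1 + cos(2x))/2) = 5(cos²x) (using Power reduction)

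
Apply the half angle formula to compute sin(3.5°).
sin(3.5°) = √((1 - cos 7°)/2) = 0.06105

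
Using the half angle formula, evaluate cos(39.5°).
cos(39.5°) = √((1 + cos 79°)/2) = 0.7716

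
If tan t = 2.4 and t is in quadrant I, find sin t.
sin t = 0.9231 (using tan²t + 1 = sec²t)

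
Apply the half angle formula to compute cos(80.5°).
cos(80.5°) = √((1 + cos 161°)/2) = 0.165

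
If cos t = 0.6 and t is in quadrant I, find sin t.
sin t = 0.8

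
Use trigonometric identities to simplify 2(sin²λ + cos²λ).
2(sin²λ + cos²λ) = 2 (using Pythagorean identity)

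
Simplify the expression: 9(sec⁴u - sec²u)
9(sec⁴u - sec²u) = 9(tan⁴u + tan²u) (using Pythagorean)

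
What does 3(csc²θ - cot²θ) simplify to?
3(csc²θ - cot²θ) = 3 (using Pythagorean identity)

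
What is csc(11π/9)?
csc(11π/9) = -1.556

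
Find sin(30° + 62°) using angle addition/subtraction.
sin(30° + 62°) = sin 30° cos 62° + cos 30° sin 62° = 0.9994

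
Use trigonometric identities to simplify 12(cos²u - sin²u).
12(cos²u - sin²u) = 12(cos(2u)) (using Double angle)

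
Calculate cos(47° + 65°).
cos(47° + 65°) = cos 47° cos 65° - sin 47° sin 65° = -0.3746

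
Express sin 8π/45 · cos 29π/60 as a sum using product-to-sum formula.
sin 8π/45 cos 29π/60 = (1/2)[sin(8π/45+29π/60) + sin(8π/45-29π/60)]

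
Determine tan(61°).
tan(61°) = 1.804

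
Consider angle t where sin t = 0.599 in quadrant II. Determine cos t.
cos t = ±√(1 - sin²t) = -0.8007 (negative in QII)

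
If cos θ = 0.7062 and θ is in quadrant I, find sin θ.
sin θ = 0.708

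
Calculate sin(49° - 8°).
sin(49° - 8°) = sin 49° cos 8° - cos 49° sin 8° = 0.6561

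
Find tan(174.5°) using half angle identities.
tan(174.5°) = sin 349° / (1 + cos 349°) = -0.09629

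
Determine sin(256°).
sin(256°) = -0.9703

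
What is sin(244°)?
sin(244°) = -0.8988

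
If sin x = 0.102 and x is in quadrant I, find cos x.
cos x = 0.9948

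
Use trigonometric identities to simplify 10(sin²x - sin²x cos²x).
10(sin²x - sin²x cos²x) = 10(sin⁴x) (using Factoring)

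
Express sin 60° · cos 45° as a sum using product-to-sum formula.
sin 60° cos 45° = (1/2)[sin(60°+45°) + sin(60°-45°)]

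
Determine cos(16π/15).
cos(16π/15) = -0.9781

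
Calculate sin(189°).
sin(189°) = -0.1564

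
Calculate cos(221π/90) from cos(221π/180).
cos(221π/90) = cos²221π/180 - sin²221π/180 = 0.1392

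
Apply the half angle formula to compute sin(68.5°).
sin(68.5°) = √((1 - cos 137°)/2) = 0.9304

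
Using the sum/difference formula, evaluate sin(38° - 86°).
sin(38° - 86°) = sin 38° cos 86° - cos 38° sin 86° = -0.7431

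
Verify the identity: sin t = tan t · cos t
RHS = (sin t/cos t) · cos t = sin t = LHS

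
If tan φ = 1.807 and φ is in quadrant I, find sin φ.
sin φ = 0.875 (using tan²φ + 1 = sec²φ)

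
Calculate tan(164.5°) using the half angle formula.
tan(164.5°) = sin 329° / (1 + cos 329°) = -0.2773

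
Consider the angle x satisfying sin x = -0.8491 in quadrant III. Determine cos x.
cos x = ±√(1 - sin²x) = -0.5282 (negative in QIII)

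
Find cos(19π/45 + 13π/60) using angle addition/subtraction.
cos(19π/45 + 13π/60) = cos 19π/45 cos 13π/60 - sin 19π/45 sin 13π/60 = -0.4226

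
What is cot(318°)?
cot(318°) = -1.111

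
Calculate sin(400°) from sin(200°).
sin(400°) = 2 sin 200° cos 200° = 0.6428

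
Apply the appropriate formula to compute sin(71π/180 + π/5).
sin(71π/180 + π/5) = sin 71π/180 cos π/5 + cos 71π/180 sin π/5 = 0.9563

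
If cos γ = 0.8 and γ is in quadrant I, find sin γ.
sin γ = 0.6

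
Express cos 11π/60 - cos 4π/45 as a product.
cos 11π/60 - cos 4π/45 = -2 sin(49π/360) sin(17π/360)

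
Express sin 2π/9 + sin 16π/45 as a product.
sin 2π/9 + sin 16π/45 = 2 sin(13π/45) cos(-π/15)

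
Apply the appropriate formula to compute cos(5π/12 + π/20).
cos(5π/12 + π/20) = cos 5π/12 cos π/20 - sin 5π/12 sin π/20 = 0.1045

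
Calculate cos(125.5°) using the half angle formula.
cos(125.5°) = -√((1 + cos 251°)/2) = -0.5807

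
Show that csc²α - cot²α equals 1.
LHS = 1/sin²α - cos²α/sin²α = (1 - cos²α)/sin²α = sin²α/sin²α = 1 = RHS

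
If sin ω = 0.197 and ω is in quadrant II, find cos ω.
cos ω = -0.9804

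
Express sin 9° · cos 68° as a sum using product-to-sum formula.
sin 9° cos 68° = (1/2)[sin(9°+68°) + sin(9°-68°)]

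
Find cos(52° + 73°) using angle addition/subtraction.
cos(52° + 73°) = cos 52° cos 73° - sin 52° sin 73° = -0.5736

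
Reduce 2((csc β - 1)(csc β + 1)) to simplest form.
2((csc β - 1)(csc β + 1)) = 2(cot²β) (using Diff. of squares)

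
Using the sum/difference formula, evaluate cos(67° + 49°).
cos(67° + 49°) = cos 67° cos 49° - sin 67° sin 49° = -0.4384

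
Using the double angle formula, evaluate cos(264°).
cos(264°) = cos²132° - sin²132° = -0.1045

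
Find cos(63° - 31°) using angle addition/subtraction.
cos(63° - 31°) = cos 63° cos 31° + sin 63° sin 31° = 0.848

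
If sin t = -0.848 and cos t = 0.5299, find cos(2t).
cos(2t) = cos²t - sin²t = -0.4383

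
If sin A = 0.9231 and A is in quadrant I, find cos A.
cos A = 0.3846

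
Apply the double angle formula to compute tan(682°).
tan(682°) = 2 tan 341° / (1 - tan²341°) = -0.7813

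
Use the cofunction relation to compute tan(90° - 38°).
tan(90° - 38°) = cot(38°) = 1.28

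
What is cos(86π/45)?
cos(86π/45) = 0.9613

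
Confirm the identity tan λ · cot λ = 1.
LHS = (sin λ/cos λ) · (cos λ/sin λ) = 1 = RHS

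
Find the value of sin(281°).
sin(281°) = -0.9816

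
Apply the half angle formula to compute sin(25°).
sin(25°) = √((1 - cos 50°)/2) = 0.4226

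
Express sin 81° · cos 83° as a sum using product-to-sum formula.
sin 81° cos 83° = (1/2)[sin(81°+83°) + sin(81°-83°)]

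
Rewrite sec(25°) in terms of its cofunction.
sec(25°) = csc(90° - 25°) = csc(65°)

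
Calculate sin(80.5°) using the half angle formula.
sin(80.5°) = √((1 - cos 161°)/2) = 0.9863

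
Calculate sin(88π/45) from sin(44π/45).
sin(88π/45) = 2 sin 44π/45 cos 44π/45 = -0.1392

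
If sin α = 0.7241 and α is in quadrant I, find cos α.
cos α = 0.6897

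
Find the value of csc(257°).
csc(257°) = -1.026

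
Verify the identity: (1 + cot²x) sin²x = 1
LHS = csc²x · sin²x = (1/sin²x) · sin²x = 1 = RHS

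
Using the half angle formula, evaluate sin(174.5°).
sin(174.5°) = √((1 - cos 349°)/2) = 0.09585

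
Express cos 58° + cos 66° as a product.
cos 58° + cos 66° = 2 cos(62°) cos(-4°)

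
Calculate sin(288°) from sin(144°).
sin(288°) = 2 sin 144° cos 144° = -0.9511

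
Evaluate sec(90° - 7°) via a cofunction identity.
sec(90° - 7°) = csc(7°) = 8.206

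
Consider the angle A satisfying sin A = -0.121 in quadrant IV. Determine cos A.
cos A = √(1 - sin²A) = 0.9927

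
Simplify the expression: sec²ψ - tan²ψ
sec²ψ - tan²ψ = 1 (using Pythagorean identity)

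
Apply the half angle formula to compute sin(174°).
sin(174°) = √((1 - cos 348°)/2) = 0.1045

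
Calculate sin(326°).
sin(326°) = -0.5592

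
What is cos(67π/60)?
cos(67π/60) = -0.9336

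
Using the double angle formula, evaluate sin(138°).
sin(138°) = 2 sin 69° cos 69° = 0.6691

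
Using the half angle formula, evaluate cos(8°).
cos(8°) = √((1 + cos 16°)/2) = 0.9903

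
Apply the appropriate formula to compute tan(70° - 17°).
tan(70° - 17°) = (tan 70° - tan 17°)/(1 + tan 70° tan 17°) = 1.327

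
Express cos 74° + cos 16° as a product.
cos 74° + cos 16° = 2 cos(45°) cos(29°)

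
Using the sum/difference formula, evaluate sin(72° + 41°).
sin(72° + 41°) = sin 72° cos 41° + cos 72° sin 41° = 0.9205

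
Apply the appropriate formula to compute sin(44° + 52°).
sin(44° + 52°) = sin 44° cos 52° + cos 44° sin 52° = 0.9945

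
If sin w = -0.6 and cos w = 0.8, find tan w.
tan w = sin w / cos w = -0.75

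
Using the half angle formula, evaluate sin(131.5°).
sin(131.5°) = √((1 - cos 263°)/2) = 0.749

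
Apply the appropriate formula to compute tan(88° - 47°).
tan(88° - 47°) = (tan 88° - tan 47°)/(1 + tan 88° tan 47°) = 0.8693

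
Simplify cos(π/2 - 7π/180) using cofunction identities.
cos(π/2 - 7π/180) = sin(7π/180)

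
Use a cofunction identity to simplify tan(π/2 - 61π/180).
tan(π/2 - 61π/180) = cot(61π/180)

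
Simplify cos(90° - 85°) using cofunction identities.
cos(90° - 85°) = sin(85°)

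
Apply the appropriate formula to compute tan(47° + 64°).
tan(47° + 64°) = (tan 47° + tan 64°)/(1 - tan 47° tan 64°) = -2.605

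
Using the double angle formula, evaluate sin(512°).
sin(512°) = 2 sin 256° cos 256° = 0.4695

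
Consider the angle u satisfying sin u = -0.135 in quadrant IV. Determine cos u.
cos u = √(1 - sin²u) = 0.9908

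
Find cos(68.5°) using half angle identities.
cos(68.5°) = √((1 + cos 137°)/2) = 0.3665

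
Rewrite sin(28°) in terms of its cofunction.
sin(28°) = cos(90° - 28°) = cos(62°)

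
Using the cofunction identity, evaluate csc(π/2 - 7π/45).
csc(π/2 - 7π/45) = sec(7π/45) = 1.133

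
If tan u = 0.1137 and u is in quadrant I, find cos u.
cos u = 0.9936 (using tan²u + 1 = sec²u)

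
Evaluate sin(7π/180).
sin(7π/180) = 0.1219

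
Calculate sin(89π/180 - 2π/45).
sin(89π/180 - 2π/45) = sin 89π/180 cos 2π/45 - cos 89π/180 sin 2π/45 = 0.9877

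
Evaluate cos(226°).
cos(226°) = -0.6947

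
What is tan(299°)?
tan(299°) = -1.804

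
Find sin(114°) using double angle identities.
sin(114°) = 2 sin 57° cos 57° = 0.9135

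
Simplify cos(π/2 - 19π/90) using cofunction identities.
cos(π/2 - 19π/90) = sin(19π/90)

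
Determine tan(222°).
tan(222°) = 0.9004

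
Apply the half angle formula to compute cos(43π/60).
cos(43π/60) = -√((1 + cos 43π/30)/2) = -0.6293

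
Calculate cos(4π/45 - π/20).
cos(4π/45 - π/20) = cos 4π/45 cos π/20 + sin 4π/45 sin π/20 = 0.9925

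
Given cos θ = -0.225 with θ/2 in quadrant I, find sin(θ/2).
sin(θ/2) = ±√((1 - cos θ)/2); positive since θ/2 ∈ QI, so sin(θ/2) = 0.7826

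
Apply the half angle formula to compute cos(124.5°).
cos(124.5°) = -√((1 + cos 249°)/2) = -0.5664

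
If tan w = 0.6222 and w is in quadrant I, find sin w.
sin w = 0.5283 (using tan²w + 1 = sec²w)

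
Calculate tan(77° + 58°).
tan(77° + 58°) = (tan 77° + tan 58°)/(1 - tan 77° tan 58°) = -1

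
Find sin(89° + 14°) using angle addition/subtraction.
sin(89° + 14°) = sin 89° cos 14° + cos 89° sin 14° = 0.9744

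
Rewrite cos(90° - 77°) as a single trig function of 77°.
cos(90° - 77°) = sin(77°)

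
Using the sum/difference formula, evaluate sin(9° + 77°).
sin(9° + 77°) = sin 9° cos 77° + cos 9° sin 77° = 0.9976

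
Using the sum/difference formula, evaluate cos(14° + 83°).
cos(14° + 83°) = cos 14° cos 83° - sin 14° sin 83° = -0.1219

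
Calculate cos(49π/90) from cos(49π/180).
cos(49π/90) = cos²49π/180 - sin²49π/180 = -0.1392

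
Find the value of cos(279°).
cos(279°) = 0.1564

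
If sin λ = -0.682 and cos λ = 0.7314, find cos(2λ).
cos(2λ) = cos²λ - sin²λ = 0.06982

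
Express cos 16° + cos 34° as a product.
cos 16° + cos 34° = 2 cos(25°) cos(-9°)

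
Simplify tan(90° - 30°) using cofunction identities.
tan(90° - 30°) = cot(30°)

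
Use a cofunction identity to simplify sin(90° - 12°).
sin(90° - 12°) = cos(12°)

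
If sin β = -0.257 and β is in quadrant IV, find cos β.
cos β = 0.9664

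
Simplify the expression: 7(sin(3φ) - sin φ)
7(sin(3φ) - sin φ) = 7(2 cos(2φ) sin φ) (using Sum-to-product)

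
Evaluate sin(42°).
sin(42°) = 0.6691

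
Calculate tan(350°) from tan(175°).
tan(350°) = 2 tan 175° / (1 - tan²175°) = -0.1763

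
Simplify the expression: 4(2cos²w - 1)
4(2cos²w - 1) = 4(cos(2w)) (using Double angle)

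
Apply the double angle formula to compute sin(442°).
sin(442°) = 2 sin 221° cos 221° = 0.9903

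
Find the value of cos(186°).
cos(186°) = -0.9945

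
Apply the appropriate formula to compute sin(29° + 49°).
sin(29° + 49°) = sin 29° cos 49° + cos 29° sin 49° = 0.9781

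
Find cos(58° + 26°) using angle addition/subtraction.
cos(58° + 26°) = cos 58° cos 26° - sin 58° sin 26° = 0.1045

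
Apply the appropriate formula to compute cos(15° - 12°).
cos(15° - 12°) = cos 15° cos 12° + sin 15° sin 12° = 0.9986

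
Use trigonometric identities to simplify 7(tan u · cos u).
7(tan u · cos u) = 7(sin u) (using Quotient identity)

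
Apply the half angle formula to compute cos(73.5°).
cos(73.5°) = √((1 + cos 147°)/2) = 0.284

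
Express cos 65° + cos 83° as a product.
cos 65° + cos 83° = 2 cos(74°) cos(-9°)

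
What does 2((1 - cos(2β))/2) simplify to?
2((1 - cos(2β))/2) = 2(sin²β) (using Power reduction)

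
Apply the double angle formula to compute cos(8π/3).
cos(8π/3) = cos²4π/3 - sin²4π/3 = -1/2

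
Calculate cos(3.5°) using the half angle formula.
cos(3.5°) = √((1 + cos 7°)/2) = 0.9981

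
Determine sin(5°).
sin(5°) = 0.08716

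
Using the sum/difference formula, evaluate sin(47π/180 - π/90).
sin(47π/180 - π/90) = sin 47π/180 cos π/90 - cos 47π/180 sin π/90 = √2/2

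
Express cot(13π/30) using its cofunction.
cot(13π/30) = tan(π/2 - 13π/30) = tan(π/15)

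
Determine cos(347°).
cos(347°) = 0.9744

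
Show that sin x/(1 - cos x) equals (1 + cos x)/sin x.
LHS = sin x(1 + cos x) / ((1 - cos x)(1 + cos x)) = sin x(1 + cos x) / (1 - cos²x) = sin x(1 + cos x) / sin²x = (1 + cos x)/sin x = RHS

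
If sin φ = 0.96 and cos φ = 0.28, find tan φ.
tan φ = sin φ / cos φ = 3.429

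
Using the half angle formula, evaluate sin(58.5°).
sin(58.5°) = √((1 - cos 117°)/2) = 0.8526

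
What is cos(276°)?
cos(276°) = 0.1045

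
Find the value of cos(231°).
cos(231°) = -0.6293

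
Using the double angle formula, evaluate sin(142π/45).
sin(142π/45) = 2 sin 71π/45 cos 71π/45 = -0.4695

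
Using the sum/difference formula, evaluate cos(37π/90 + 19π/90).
cos(37π/90 + 19π/90) = cos 37π/90 cos 19π/90 - sin 37π/90 sin 19π/90 = -0.3746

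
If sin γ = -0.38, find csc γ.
csc γ = 1/sin γ = -2.632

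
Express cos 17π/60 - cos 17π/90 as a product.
cos 17π/60 - cos 17π/90 = -2 sin(17π/72) sin(17π/360)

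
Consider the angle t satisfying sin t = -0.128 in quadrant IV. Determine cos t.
cos t = √(1 - sin²t) = 0.9918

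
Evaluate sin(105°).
sin(105°) = (√6+√2)/4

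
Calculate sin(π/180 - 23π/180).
sin(π/180 - 23π/180) = sin π/180 cos 23π/180 - cos π/180 sin 23π/180 = -0.3746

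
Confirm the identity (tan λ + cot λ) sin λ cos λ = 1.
LHS = (sin λ/cos λ + cos λ/sin λ) sin λ cos λ = ((sin²λ + cos²λ)/(sin λ cos λ)) · sin λ cos λ = sin²λ + cos²λ = 1 = RHS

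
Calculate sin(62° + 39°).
sin(62° + 39°) = sin 62° cos 39° + cos 62° sin 39° = 0.9816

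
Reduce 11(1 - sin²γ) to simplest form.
11(1 - sin²γ) = 11(cos²γ) (using Pythagorean identity)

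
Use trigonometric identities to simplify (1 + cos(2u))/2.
(1 + cos(2u))/2 = cos²u (using Power reduction)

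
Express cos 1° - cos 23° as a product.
cos 1° - cos 23° = -2 sin(12°) sin(-11°)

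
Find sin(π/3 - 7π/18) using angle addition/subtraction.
sin(π/3 - 7π/18) = sin π/3 cos 7π/18 - cos π/3 sin 7π/18 = -0.1736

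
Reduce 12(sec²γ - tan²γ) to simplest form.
12(sec²γ - tan²γ) = 12 (using Pythagorean identity)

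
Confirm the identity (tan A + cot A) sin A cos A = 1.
LHS = (sin A/cos A + cos A/sin A) sin A cos A = ((sin²A + cos²A)/(sin A cos A)) · sin A cos A = sin²A + cos²A = 1 = RHS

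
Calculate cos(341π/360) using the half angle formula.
cos(341π/360) = -√((1 + cos 341π/180)/2) = -0.9863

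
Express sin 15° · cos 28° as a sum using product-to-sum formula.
sin 15° cos 28° = (1/2)[sin(15°+28°) + sin(15°-28°)]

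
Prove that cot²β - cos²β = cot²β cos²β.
LHS = cos²β/sin²β - cos²β = cos²β(1/sin²β - 1) = cos²β · (1 - sin²β)/sin²β = cos²β · cos²β/sin²β = cos²β · cot²β = RHS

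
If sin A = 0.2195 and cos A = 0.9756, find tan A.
tan A = sin A / cos A = 0.225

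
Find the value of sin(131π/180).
sin(131π/180) = 0.7547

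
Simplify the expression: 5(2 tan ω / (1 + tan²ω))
5(2 tan ω / (1 + tan²ω)) = 5(sin(2ω)) (using Double angle)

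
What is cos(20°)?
cos(20°) = 0.9397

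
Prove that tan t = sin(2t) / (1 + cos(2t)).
RHS = 2 sin t cos t / (2cos²t) = sin t/cos t = tan t = LHS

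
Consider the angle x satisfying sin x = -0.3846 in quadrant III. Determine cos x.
cos x = ±√(1 - sin²x) = -0.9231 (negative in QIII)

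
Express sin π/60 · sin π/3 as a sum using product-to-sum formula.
sin π/60 sin π/3 = (1/2)[cos(π/60-π/3) - cos(π/60+π/3)]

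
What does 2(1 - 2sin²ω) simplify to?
2(1 - 2sin²ω) = 2(cos(2ω)) (using Double angle)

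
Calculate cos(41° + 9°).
cos(41° + 9°) = cos 41° cos 9° - sin 41° sin 9° = 0.6428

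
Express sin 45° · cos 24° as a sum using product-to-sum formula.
sin 45° cos 24° = (1/2)[sin(45°+24°) + sin(45°-24°)]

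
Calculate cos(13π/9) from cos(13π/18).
cos(13π/9) = cos²13π/18 - sin²13π/18 = -0.1736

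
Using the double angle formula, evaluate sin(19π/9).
sin(19π/9) = 2 sin 19π/18 cos 19π/18 = 0.342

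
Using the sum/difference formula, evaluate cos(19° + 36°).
cos(19° + 36°) = cos 19° cos 36° - sin 19° sin 36° = 0.5736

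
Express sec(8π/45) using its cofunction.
sec(8π/45) = csc(π/2 - 8π/45) = csc(29π/90)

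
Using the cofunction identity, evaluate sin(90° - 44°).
sin(90° - 44°) = cos(44°) = 0.7193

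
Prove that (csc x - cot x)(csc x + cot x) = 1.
LHS = csc²x - cot²x = (1 + cot²x) - cot²x = 1 = RHS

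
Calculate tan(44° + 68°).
tan(44° + 68°) = (tan 44° + tan 68°)/(1 - tan 44° tan 68°) = -2.475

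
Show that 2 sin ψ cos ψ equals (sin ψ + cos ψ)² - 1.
RHS = sin²ψ + 2 sin ψ cos ψ + cos²ψ - 1 = (sin²ψ + cos²ψ) + 2 sin ψ cos ψ - 1 = 1 + 2 sin ψ cos ψ - 1 = 2 sin ψ cos ψ = LHS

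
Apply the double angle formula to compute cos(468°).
cos(468°) = 1 - 2sin²234° = -0.309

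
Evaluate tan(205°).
tan(205°) = 0.4663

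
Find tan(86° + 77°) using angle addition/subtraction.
tan(86° + 77°) = (tan 86° + tan 77°)/(1 - tan 86° tan 77°) = -0.3057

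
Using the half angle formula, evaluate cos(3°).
cos(3°) = √((1 + cos 6°)/2) = 0.9986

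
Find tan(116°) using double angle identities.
tan(116°) = 2 tan 58° / (1 - tan²58°) = -2.05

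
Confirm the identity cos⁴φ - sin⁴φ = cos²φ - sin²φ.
LHS = (cos²φ - sin²φ)(cos²φ + sin²φ) = (cos²φ - sin²φ) · 1 = cos²φ - sin²φ = RHS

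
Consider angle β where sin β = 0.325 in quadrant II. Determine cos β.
cos β = ±√(1 - sin²β) = -0.9457 (negative in QII)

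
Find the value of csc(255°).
csc(255°) = -1.035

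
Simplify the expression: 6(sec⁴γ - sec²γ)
6(sec⁴γ - sec²γ) = 6(tan⁴γ + tan²γ) (using Pythagorean)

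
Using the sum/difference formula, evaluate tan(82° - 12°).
tan(82° - 12°) = (tan 82° - tan 12°)/(1 + tan 82° tan 12°) = 2.747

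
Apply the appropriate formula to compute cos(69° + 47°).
cos(69° + 47°) = cos 69° cos 47° - sin 69° sin 47° = -0.4384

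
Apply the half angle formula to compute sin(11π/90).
sin(11π/90) = √((1 - cos 11π/45)/2) = 0.3746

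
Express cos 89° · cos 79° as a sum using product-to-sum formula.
cos 89° cos 79° = (1/2)[cos(89°-79°) + cos(89°+79°)]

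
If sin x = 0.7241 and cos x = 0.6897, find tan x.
tan x = sin x / cos x = 1.05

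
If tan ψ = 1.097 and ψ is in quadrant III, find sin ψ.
sin ψ = -0.739 (using tan²ψ + 1 = sec²ψ)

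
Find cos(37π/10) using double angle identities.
cos(37π/10) = 1 - 2sin²37π/20 = 0.5878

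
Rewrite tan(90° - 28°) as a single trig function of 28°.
tan(90° - 28°) = cot(28°)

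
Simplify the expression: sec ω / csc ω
sec ω / csc ω = tan ω (using Reciprocal identities)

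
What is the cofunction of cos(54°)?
cos(54°) = sin(90° - 54°) = sin(36°)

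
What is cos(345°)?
cos(345°) = (√6+√2)/4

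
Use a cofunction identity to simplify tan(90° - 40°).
tan(90° - 40°) = cot(40°)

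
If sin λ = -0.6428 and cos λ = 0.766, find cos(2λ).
cos(2λ) = cos²λ - sin²λ = 0.1736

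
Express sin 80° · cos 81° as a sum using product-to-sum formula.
sin 80° cos 81° = (1/2)[sin(80°+81°) + sin(80°-81°)]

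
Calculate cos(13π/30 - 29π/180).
cos(13π/30 - 29π/180) = cos 13π/30 cos 29π/180 + sin 13π/30 sin 29π/180 = 0.6561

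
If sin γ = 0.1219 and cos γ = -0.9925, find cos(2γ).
cos(2γ) = cos²γ - sin²γ = 0.9702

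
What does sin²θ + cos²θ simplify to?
sin²θ + cos²θ = 1 (using Pythagorean identity)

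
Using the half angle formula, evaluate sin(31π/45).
sin(31π/45) = √((1 - cos 62π/45)/2) = 0.829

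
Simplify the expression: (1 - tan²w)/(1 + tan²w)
(1 - tan²w)/(1 + tan²w) = cos(2w) (using Double angle)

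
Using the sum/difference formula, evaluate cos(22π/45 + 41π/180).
cos(22π/45 + 41π/180) = cos 22π/45 cos 41π/180 - sin 22π/45 sin 41π/180 = -0.6293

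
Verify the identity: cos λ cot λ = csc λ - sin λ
RHS = 1/sin λ - sin λ = (1 - sin²λ)/sin λ = cos²λ/sin λ = cos λ · (cos λ/sin λ) = cos λ cot λ = LHS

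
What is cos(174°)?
cos(174°) = -0.9945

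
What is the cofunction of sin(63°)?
sin(63°) = cos(90° - 63°) = cos(27°)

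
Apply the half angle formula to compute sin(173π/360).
sin(173π/360) = √((1 - cos 173π/180)/2) = 0.9981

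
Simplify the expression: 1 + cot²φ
1 + cot²φ = csc²φ (using Pythagorean identity)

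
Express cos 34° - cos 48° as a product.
cos 34° - cos 48° = -2 sin(41°) sin(-7°)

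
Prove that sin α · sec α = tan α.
LHS = sin α · (1/cos α) = sin α/cos α = tan α = RHS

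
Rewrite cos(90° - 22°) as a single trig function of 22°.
cos(90° - 22°) = sin(22°)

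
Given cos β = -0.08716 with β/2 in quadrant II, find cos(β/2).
cos(β/2) = ±√((1 + cos β)/2); negative since β/2 ∈ QII, so cos(β/2) = -0.6756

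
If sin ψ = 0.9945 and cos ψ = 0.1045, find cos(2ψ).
cos(2ψ) = cos²ψ - sin²ψ = -0.9781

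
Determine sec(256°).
sec(256°) = -4.134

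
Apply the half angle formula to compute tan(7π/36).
tan(7π/36) = sin 7π/18 / (1 + cos 7π/18) = 0.7002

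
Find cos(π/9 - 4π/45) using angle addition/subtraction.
cos(π/9 - 4π/45) = cos π/9 cos 4π/45 + sin π/9 sin 4π/45 = 0.9976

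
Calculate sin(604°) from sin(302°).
sin(604°) = 2 sin 302° cos 302° = -0.8988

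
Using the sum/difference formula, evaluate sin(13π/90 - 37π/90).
sin(13π/90 - 37π/90) = sin 13π/90 cos 37π/90 - cos 13π/90 sin 37π/90 = -0.7431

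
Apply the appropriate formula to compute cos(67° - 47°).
cos(67° - 47°) = cos 67° cos 47° + sin 67° sin 47° = 0.9397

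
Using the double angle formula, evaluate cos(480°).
cos(480°) = cos²240° - sin²240° = -1/2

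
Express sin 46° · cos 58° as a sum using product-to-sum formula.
sin 46° cos 58° = (1/2)[sin(46°+58°) + sin(46°-58°)]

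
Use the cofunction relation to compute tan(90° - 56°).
tan(90° - 56°) = cot(56°) = 0.6745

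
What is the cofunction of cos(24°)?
cos(24°) = sin(90° - 24°) = sin(66°)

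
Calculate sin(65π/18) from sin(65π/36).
sin(65π/18) = 2 sin 65π/36 cos 65π/36 = -0.9397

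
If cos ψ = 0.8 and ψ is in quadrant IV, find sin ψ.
sin ψ = -0.6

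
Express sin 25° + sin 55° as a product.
sin 25° + sin 55° = 2 sin(40°) cos(-15°)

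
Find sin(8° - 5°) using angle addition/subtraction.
sin(8° - 5°) = sin 8° cos 5° - cos 8° sin 5° = 0.05234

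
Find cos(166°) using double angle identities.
cos(166°) = cos²83° - sin²83° = -0.9703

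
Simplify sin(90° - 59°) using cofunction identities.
sin(90° - 59°) = cos(59°)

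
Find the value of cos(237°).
cos(237°) = -0.5446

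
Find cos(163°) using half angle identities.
cos(163°) = -√((1 + cos 326°)/2) = -0.9563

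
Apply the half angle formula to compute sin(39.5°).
sin(39.5°) = √((1 - cos 79°)/2) = 0.6361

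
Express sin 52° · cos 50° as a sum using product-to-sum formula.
sin 52° cos 50° = (1/2)[sin(52°+50°) + sin(52°-50°)]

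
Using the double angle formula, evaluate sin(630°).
sin(630°) = 2 sin 315° cos 315° = -1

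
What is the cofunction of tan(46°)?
tan(46°) = cot(90° - 46°) = cot(44°)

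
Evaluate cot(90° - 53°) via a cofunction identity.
cot(90° - 53°) = tan(53°) = 1.327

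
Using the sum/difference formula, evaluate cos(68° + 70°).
cos(68° + 70°) = cos 68° cos 70° - sin 68° sin 70° = -0.7431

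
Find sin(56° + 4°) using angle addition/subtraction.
sin(56° + 4°) = sin 56° cos 4° + cos 56° sin 4° = √3/2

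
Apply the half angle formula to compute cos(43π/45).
cos(43π/45) = -√((1 + cos 86π/45)/2) = -0.9903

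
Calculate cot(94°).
cot(94°) = -0.06993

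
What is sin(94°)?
sin(94°) = 0.9976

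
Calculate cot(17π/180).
cot(17π/180) = 3.271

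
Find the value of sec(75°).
sec(75°) = 3.864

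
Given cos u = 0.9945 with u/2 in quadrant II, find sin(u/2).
sin(u/2) = ±√((1 - cos u)/2); positive since u/2 ∈ QII, so sin(u/2) = 0.05244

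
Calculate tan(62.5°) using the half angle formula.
tan(62.5°) = sin 125° / (1 + cos 125°) = 1.921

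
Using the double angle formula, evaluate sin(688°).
sin(688°) = 2 sin 344° cos 344° = -0.5299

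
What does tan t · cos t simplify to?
tan t · cos t = sin t (using Quotient identity)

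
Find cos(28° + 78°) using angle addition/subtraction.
cos(28° + 78°) = cos 28° cos 78° - sin 28° sin 78° = -0.2756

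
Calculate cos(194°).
cos(194°) = -0.9703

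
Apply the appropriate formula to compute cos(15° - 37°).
cos(15° - 37°) = cos 15° cos 37° + sin 15° sin 37° = 0.9272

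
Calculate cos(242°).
cos(242°) = -0.4695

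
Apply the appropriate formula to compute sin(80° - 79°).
sin(80° - 79°) = sin 80° cos 79° - cos 80° sin 79° = 0.01745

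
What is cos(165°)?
cos(165°) = -(√6+√2)/4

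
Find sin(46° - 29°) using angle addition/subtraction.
sin(46° - 29°) = sin 46° cos 29° - cos 46° sin 29° = 0.2924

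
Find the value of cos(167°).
cos(167°) = -0.9744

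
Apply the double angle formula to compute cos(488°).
cos(488°) = cos²244° - sin²244° = -0.6157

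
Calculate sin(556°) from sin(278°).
sin(556°) = 2 sin 278° cos 278° = -0.2756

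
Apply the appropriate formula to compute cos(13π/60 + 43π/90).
cos(13π/60 + 43π/90) = cos 13π/60 cos 43π/90 - sin 13π/60 sin 43π/90 = -0.5736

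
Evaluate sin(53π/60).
sin(53π/60) = 0.3584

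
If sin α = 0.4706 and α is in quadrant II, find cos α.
cos α = -0.8823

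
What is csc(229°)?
csc(229°) = -1.325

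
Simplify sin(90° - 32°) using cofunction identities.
sin(90° - 32°) = cos(32°)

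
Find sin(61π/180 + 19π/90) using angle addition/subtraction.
sin(61π/180 + 19π/90) = sin 61π/180 cos 19π/90 + cos 61π/180 sin 19π/90 = 0.9877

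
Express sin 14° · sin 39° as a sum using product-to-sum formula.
sin 14° sin 39° = (1/2)[cos(14°-39°) - cos(14°+39°)]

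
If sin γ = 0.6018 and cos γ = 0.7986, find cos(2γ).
cos(2γ) = cos²γ - sin²γ = 0.2756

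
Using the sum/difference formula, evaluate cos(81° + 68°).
cos(81° + 68°) = cos 81° cos 68° - sin 81° sin 68° = -0.8572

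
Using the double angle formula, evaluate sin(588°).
sin(588°) = 2 sin 294° cos 294° = -0.7431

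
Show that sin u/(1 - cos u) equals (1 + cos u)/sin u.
LHS = sin u(1 + cos u) / ((1 - cos u)(1 + cos u)) = sin u(1 + cos u) / (1 - cos²u) = sin u(1 + cos u) / sin²u = (1 + cos u)/sin u = RHS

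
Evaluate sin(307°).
sin(307°) = -0.7986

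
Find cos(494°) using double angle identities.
cos(494°) = cos²247° - sin²247° = -0.6947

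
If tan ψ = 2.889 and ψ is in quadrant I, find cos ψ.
cos ψ = 0.3271 (using tan²ψ + 1 = sec²ψ)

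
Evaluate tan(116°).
tan(116°) = -2.05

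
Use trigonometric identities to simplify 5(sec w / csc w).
5(sec w / csc w) = 5(tan w) (using Reciprocal identities)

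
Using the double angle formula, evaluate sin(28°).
sin(28°) = 2 sin 14° cos 14° = 0.4695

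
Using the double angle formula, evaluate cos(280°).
cos(280°) = 1 - 2sin²140° = 0.1736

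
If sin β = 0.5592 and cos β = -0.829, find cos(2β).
cos(2β) = cos²β - sin²β = 0.3745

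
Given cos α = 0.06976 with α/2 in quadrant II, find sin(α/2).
sin(α/2) = ±√((1 - cos α)/2); positive since α/2 ∈ QII, so sin(α/2) = 0.682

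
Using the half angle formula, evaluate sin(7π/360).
sin(7π/360) = √((1 - cos 7π/180)/2) = 0.06105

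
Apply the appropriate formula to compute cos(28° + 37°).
cos(28° + 37°) = cos 28° cos 37° - sin 28° sin 37° = 0.4226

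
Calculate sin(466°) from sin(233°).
sin(466°) = 2 sin 233° cos 233° = 0.9613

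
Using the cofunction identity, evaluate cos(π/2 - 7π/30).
cos(π/2 - 7π/30) = sin(7π/30) = 0.6691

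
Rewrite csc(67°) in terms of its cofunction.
csc(67°) = sec(90° - 67°) = sec(23°)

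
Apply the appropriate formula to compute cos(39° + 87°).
cos(39° + 87°) = cos 39° cos 87° - sin 39° sin 87° = -0.5878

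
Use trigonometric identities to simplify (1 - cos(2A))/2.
(1 - cos(2A))/2 = sin²A (using Power reduction)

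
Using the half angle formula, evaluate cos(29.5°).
cos(29.5°) = √((1 + cos 59°)/2) = 0.8704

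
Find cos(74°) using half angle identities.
cos(74°) = √((1 + cos 148°)/2) = 0.2756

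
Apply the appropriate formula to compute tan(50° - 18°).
tan(50° - 18°) = (tan 50° - tan 18°)/(1 + tan 50° tan 18°) = 0.6249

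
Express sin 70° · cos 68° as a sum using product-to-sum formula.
sin 70° cos 68° = (1/2)[sin(70°+68°) + sin(70°-68°)]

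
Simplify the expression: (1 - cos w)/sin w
(1 - cos w)/sin w = tan(w/2) (using Half angle)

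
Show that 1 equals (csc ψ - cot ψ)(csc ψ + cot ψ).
RHS = csc²ψ - cot²ψ = (1 + cot²ψ) - cot²ψ = 1 = LHS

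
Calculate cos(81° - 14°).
cos(81° - 14°) = cos 81° cos 14° + sin 81° sin 14° = 0.3907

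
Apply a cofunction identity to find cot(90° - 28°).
cot(90° - 28°) = tan(28°) = 0.5317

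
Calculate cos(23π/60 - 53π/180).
cos(23π/60 - 53π/180) = cos 23π/60 cos 53π/180 + sin 23π/60 sin 53π/180 = 0.9613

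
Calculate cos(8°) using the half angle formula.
cos(8°) = √((1 + cos 16°)/2) = 0.9903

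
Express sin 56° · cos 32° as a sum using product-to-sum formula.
sin 56° cos 32° = (1/2)[sin(56°+32°) + sin(56°-32°)]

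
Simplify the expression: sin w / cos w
sin w / cos w = tan w (using Quotient identity)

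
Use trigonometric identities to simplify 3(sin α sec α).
3(sin α sec α) = 3(tan α) (using Reciprocal + quotient)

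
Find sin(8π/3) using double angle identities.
sin(8π/3) = 2 sin 4π/3 cos 4π/3 = √3/2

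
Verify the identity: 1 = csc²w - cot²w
RHS = 1/sin²w - cos²w/sin²w = (1 - cos²w)/sin²w = sin²w/sin²w = 1 = LHS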